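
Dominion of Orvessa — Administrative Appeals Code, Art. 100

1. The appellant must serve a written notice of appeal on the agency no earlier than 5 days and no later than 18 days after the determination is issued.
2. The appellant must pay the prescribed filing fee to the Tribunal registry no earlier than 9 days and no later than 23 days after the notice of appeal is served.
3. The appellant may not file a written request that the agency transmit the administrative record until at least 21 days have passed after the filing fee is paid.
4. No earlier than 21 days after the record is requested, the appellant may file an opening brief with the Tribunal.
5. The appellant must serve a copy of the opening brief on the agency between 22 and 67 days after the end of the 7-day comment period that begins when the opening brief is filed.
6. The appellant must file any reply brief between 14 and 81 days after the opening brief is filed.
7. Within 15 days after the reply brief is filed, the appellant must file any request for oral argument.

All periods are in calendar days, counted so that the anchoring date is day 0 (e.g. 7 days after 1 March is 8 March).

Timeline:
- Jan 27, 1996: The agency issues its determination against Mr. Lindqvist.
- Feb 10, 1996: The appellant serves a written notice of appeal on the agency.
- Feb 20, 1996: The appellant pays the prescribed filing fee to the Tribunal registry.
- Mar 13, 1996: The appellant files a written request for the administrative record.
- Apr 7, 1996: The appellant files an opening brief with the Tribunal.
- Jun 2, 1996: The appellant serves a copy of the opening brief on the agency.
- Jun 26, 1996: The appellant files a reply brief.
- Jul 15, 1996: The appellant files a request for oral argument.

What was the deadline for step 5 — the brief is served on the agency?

Jun 20, 1996

The opening brief is filed on Apr 7, 1996; the 7-day comment period therefore ends Apr 14, 1996, and step 5 runs from that date. The window is 22–67 days after Apr 14, 1996; it closes on Jun 20, 1996.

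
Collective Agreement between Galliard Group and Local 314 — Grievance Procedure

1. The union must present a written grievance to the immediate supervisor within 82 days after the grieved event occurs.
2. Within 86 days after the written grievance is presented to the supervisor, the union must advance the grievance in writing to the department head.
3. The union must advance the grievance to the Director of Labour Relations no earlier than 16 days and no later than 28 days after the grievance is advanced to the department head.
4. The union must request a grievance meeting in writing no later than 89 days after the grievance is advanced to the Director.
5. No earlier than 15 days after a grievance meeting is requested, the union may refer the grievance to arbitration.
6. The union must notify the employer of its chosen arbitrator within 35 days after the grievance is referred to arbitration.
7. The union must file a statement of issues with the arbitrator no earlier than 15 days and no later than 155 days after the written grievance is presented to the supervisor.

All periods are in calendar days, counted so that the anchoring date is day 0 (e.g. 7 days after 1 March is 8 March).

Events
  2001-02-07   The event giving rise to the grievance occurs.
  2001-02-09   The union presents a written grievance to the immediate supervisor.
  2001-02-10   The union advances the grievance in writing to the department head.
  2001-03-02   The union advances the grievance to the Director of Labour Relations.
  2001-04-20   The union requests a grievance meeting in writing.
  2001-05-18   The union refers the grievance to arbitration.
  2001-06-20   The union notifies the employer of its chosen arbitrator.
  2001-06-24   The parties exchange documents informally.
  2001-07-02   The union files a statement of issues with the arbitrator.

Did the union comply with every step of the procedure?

Step 1: 82 days after 2001-02-07 (when the grieved event occurs) is 2001-04-30; completed 2001-02-09, before the deadline.
Step 2: 86 days after 2001-02-09 (when the written grievance is presented to the supervisor) is 2001-05-06; completed 2001-02-10, before the deadline.
Step 3: the window is 16–28 days after 2001-02-10 (when the grievance is advanced to the department head), so 2001-02-26 through 2001-03-10; done 2001-03-02 — within the window.
Step 4: 89 days after 2001-03-02 (when the grievance is advanced to the Director) is 2001-05-30; done 2001-04-20 — timely.
Step 5: the earliest permitted date is 15 days after 2001-04-20 (when a grievance meeting is requested), i.e. 2001-05-05; done 2001-05-18 — permitted.
Step 6: 35 days after 2001-05-18 (when the grievance is referred to arbitration) is 2001-06-22; completed 2001-06-20, before the deadline.
Step 7: the window is 15–155 days after 2001-02-09 (when the written grievance is presented to the supervisor), so 2001-02-24 through 2001-07-14; done 2001-07-02 — within the window.

Yes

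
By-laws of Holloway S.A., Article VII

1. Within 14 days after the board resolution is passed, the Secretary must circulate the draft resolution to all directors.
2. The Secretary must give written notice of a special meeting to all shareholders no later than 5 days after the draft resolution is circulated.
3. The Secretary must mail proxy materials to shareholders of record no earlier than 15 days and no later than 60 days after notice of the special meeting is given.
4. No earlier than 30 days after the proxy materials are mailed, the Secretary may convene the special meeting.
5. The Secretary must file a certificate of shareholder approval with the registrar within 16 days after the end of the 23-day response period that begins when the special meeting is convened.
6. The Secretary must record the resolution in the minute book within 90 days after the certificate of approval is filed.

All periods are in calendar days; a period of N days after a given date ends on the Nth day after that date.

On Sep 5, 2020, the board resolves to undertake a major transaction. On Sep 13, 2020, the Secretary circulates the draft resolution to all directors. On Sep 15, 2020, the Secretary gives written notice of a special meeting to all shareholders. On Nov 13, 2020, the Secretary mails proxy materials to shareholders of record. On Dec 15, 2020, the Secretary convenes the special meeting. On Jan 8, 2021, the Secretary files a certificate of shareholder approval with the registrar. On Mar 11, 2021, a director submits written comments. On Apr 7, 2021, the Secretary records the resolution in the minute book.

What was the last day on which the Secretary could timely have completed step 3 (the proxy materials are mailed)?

Step 3 runs from Sep 15, 2020, when notice of the special meeting is given. The window is 15–60 days after Sep 15, 2020; it closes on Nov 14, 2020.

Nov 14, 2020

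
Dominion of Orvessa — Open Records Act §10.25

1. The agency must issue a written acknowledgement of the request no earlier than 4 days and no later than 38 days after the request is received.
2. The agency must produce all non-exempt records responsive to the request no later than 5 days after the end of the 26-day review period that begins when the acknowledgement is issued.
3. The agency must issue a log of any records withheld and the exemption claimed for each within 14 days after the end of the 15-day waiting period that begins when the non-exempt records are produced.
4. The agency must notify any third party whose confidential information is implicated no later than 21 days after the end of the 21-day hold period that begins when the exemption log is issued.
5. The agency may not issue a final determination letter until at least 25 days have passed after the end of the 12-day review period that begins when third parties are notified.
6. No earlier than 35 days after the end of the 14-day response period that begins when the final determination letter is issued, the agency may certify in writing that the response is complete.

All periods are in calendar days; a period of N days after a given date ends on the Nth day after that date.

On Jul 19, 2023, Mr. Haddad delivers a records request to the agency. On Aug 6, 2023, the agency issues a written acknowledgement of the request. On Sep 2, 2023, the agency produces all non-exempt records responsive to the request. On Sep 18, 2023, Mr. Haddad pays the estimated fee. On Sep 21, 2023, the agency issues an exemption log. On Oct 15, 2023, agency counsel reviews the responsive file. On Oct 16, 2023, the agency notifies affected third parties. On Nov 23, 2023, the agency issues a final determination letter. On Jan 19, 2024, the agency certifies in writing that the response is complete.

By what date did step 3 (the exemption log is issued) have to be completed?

Oct 1, 2023

The non-exempt records are produced on Sep 2, 2023; the 15-day waiting period therefore ends Sep 17, 2023, and step 3 runs from that date. 14 days after Sep 17, 2023 is Oct 1, 2023.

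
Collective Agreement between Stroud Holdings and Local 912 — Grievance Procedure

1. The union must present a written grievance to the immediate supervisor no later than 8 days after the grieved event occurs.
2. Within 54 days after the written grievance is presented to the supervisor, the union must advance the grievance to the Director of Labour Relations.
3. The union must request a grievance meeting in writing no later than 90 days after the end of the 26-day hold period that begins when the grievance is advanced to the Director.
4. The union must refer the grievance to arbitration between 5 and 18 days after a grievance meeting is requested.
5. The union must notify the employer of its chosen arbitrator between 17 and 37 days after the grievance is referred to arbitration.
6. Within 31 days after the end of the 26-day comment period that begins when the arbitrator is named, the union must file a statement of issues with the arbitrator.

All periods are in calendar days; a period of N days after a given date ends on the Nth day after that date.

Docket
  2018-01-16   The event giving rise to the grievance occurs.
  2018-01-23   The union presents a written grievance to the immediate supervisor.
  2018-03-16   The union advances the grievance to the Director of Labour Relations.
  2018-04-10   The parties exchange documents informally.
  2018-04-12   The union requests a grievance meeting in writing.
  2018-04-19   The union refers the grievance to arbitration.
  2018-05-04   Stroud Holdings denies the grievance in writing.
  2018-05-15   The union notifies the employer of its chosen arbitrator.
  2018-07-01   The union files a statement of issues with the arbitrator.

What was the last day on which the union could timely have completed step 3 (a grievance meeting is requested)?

2018-07-10

The grievance is advanced to the Director on 2018-03-16; the 26-day hold period therefore ends 2018-04-11, and step 3 runs from that date. 90 days after 2018-04-11 is 2018-07-10.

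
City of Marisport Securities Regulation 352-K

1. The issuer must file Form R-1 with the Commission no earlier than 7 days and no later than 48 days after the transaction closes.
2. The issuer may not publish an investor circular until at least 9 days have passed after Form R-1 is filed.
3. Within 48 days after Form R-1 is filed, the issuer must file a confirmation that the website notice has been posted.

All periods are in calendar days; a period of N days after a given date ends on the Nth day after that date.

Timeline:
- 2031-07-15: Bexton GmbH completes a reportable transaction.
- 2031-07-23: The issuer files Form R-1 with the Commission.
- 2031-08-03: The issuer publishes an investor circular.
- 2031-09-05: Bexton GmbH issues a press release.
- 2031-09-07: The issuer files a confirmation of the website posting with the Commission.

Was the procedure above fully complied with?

Step 1: the window is 7–48 days after 2031-07-15 (when the transaction closes), so 2031-07-22 through 2031-09-01; done 2031-07-23 — within the window.
Step 2: the earliest permitted date is 9 days after 2031-07-23 (when Form R-1 is filed), i.e. 2031-08-01; done 2031-08-03, after the minimum wait.
Step 3: 48 days after 2031-07-23 (when Form R-1 is filed) is 2031-09-09; completed 2031-09-07, before the deadline.

Yes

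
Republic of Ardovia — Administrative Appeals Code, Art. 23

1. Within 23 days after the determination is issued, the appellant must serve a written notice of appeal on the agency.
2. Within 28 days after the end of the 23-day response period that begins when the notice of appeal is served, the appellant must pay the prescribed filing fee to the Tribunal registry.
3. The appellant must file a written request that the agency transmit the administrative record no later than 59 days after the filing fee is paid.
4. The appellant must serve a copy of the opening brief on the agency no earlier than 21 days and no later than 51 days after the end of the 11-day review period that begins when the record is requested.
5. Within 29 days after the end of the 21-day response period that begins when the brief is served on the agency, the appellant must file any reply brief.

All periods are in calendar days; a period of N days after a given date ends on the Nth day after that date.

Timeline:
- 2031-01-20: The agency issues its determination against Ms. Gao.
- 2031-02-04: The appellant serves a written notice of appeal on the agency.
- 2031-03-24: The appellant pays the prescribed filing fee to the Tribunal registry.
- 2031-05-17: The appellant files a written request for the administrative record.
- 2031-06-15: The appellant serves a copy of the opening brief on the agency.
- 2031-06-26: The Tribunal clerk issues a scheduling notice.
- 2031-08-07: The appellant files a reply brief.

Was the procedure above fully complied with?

No

Step 1 — counting 23 days from 2031-01-20 (when the determination is issued) gives a deadline of 2031-02-12; completed 2031-02-04, before the deadline.
Step 2 — counting 28 days from 2031-02-27 (end of the 23-day response period, which began when the notice of appeal is served on 2031-02-04) gives a deadline of 2031-03-27; done 2031-03-24 — timely.
Step 3 — counting 59 days from 2031-03-24 (when the filing fee is paid) gives a deadline of 2031-05-22; completed 2031-05-17, before the deadline.
Step 4 — 21 and 51 days from 2031-05-28 (end of the 11-day review period, which began when the record is requested on 2031-05-17) are 2031-06-18 and 2031-07-18 respectively; done 2031-06-15 — 3 days before the window opened.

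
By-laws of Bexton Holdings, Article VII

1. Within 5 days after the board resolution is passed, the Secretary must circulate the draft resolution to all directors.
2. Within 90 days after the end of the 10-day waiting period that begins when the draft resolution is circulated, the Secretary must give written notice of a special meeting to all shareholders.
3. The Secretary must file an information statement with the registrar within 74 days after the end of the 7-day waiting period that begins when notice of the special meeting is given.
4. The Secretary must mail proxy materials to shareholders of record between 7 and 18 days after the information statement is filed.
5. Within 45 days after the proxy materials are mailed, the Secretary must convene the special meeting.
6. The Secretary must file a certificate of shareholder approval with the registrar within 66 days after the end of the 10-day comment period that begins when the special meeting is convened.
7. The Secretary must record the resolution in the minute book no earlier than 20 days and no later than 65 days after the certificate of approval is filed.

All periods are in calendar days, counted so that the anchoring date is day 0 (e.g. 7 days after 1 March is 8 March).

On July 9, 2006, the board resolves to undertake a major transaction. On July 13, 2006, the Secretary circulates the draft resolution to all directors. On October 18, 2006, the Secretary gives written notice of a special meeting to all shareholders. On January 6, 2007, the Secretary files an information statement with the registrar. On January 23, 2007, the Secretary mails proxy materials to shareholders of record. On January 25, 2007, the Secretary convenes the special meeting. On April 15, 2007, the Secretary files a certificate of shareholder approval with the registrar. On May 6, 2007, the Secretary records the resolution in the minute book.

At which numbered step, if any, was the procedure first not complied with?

Step 6

Step 1 — counting 5 days from July 9, 2006 (when the board resolution is passed) gives a deadline of July 14, 2006; completed July 13, 2006, before the deadline.
Step 2 — counting 90 days from July 23, 2006 (end of the 10-day waiting period, which began when the draft resolution is circulated on July 13, 2006) gives a deadline of October 21, 2006; completed October 18, 2006, before the deadline.
Step 3 — counting 74 days from October 25, 2006 (end of the 7-day waiting period, which began when notice of the special meeting is given on October 18, 2006) gives a deadline of January 7, 2007; January 6, 2007 is within that limit.
Step 4 — 7 and 18 days from January 6, 2007 (when the information statement is filed) are January 13, 2007 and January 24, 2007 respectively; January 23, 2007 falls inside that range.
Step 5 — counting 45 days from January 23, 2007 (when the proxy materials are mailed) gives a deadline of March 9, 2007; done January 25, 2007 — timely.
Step 6 — counting 66 days from February 4, 2007 (end of the 10-day comment period, which began when the special meeting is convened on January 25, 2007) gives a deadline of April 11, 2007; April 15, 2007 misses that deadline by 4 days.
No need to go further; step 6 was not satisfied.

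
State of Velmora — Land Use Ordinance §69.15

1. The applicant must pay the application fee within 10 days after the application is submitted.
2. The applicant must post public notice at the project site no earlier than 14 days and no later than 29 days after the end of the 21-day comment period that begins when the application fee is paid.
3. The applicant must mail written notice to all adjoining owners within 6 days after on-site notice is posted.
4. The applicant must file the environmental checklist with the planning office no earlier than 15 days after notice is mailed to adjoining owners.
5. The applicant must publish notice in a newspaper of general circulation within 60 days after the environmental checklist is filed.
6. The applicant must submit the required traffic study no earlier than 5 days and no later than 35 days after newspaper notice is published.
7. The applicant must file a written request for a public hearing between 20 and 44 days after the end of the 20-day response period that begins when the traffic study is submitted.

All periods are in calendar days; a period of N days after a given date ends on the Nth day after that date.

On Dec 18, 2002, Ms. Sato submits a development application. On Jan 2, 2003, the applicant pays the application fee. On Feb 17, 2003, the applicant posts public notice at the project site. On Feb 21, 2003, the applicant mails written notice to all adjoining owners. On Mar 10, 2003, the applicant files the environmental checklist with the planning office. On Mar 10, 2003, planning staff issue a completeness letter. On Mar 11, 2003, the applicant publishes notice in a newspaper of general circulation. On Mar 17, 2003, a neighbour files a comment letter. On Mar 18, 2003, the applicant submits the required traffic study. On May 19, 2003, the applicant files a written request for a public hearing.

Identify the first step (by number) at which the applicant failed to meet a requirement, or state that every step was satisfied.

Step 1

Step 1: 10 days after Dec 18, 2002 (when the application is submitted) is Dec 28, 2002; Jan 2, 2003 misses that deadline by 5 days.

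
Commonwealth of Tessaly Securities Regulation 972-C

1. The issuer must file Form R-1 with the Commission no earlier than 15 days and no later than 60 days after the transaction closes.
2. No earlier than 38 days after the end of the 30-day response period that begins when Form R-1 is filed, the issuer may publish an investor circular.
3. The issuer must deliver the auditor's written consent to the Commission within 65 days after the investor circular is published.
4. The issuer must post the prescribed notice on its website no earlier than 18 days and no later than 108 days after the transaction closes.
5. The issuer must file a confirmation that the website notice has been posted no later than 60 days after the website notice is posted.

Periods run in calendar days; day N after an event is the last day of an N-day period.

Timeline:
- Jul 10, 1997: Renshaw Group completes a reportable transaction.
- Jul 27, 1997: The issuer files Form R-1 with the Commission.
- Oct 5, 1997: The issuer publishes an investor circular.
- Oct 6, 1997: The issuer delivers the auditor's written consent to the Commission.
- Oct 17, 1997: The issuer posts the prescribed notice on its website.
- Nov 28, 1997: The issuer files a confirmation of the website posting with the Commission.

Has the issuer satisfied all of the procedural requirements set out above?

Yes

Step 1 — 15 and 60 days from Jul 10, 1997 (when the transaction closes) are Jul 25, 1997 and Sep 8, 1997 respectively; done Jul 27, 1997 — within the window.
Step 2 — must wait 38 days from Aug 26, 1997 (end of the 30-day response period, which began when Form R-1 is filed on Jul 27, 1997), so not before Oct 3, 1997; done Oct 5, 1997, after the minimum wait.
Step 3 — counting 65 days from Oct 5, 1997 (when the investor circular is published) gives a deadline of Dec 9, 1997; Oct 6, 1997 is within that limit.
Step 4 — 18 and 108 days from Jul 10, 1997 (when the transaction closes) are Jul 28, 1997 and Oct 26, 1997 respectively; Oct 17, 1997 falls inside that range.
Step 5 — counting 60 days from Oct 17, 1997 (when the website notice is posted) gives a deadline of Dec 16, 1997; done Nov 28, 1997 — timely.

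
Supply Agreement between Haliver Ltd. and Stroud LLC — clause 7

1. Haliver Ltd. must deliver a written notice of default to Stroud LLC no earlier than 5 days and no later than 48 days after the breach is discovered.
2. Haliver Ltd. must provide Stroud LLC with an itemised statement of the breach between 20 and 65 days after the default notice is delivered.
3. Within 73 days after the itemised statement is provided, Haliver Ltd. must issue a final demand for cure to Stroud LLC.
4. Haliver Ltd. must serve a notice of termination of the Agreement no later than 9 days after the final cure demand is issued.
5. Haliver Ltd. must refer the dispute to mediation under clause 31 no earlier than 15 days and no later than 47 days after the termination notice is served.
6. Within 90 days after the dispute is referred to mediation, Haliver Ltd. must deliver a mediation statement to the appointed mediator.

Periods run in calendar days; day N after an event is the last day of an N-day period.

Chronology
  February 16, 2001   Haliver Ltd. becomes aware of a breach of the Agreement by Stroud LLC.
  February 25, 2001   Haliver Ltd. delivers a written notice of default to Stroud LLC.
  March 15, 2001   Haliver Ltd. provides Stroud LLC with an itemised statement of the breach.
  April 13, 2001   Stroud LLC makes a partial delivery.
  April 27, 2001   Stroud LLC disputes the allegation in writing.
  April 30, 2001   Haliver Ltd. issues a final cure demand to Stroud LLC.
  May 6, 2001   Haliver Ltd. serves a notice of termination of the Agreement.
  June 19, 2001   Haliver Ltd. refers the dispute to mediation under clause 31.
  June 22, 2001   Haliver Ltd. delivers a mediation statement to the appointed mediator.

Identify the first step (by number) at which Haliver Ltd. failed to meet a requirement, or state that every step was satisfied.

Step 2

Step 1 — 5 and 48 days from February 16, 2001 (when the breach is discovered) are February 21, 2001 and April 5, 2001 respectively; February 25, 2001 falls inside that range.
Step 2 — 20 and 65 days from February 25, 2001 (when the default notice is delivered) are March 17, 2001 and May 1, 2001 respectively; March 15, 2001 is 2 days too early.
The procedure was therefore not followed at step 2.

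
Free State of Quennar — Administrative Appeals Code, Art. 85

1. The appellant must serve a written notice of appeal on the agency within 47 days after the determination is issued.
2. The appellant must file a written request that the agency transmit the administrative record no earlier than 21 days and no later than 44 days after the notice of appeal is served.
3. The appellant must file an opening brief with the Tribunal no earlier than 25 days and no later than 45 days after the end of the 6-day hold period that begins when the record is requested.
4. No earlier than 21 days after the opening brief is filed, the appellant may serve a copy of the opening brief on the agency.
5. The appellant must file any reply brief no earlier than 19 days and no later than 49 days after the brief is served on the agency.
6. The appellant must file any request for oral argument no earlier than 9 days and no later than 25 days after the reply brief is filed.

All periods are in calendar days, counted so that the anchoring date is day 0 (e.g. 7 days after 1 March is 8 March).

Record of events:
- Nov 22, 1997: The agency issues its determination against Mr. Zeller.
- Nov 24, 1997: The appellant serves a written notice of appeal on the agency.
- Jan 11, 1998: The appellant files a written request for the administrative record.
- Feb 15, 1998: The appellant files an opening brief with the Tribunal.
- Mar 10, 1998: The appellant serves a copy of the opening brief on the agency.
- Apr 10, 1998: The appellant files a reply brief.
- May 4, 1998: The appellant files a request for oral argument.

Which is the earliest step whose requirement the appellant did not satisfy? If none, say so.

Step 2

Step 1: 47 days after Nov 22, 1997 (when the determination is issued) is Jan 8, 1998; done Nov 24, 1997 — timely.
Step 2: the window is 21–44 days after Nov 24, 1997 (when the notice of appeal is served), so Dec 15, 1997 through Jan 7, 1998; Jan 11, 1998 is 4 days past the end of the window.
No need to go further; step 2 was not satisfied.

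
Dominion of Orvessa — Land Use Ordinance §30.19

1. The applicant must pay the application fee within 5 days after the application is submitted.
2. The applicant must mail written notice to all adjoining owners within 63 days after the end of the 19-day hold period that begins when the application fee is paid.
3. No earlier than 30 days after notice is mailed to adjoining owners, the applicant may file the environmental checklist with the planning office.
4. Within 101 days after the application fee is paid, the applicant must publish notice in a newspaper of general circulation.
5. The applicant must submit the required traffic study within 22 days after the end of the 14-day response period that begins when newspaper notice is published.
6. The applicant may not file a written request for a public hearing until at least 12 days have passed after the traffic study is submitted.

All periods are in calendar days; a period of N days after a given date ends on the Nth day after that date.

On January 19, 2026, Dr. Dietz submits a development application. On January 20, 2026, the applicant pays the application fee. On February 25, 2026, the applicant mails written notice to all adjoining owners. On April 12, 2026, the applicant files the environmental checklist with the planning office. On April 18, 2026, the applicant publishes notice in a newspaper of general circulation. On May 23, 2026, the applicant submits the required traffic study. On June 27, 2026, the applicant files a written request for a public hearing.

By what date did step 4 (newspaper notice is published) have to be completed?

Step 4 runs from January 20, 2026, when the application fee is paid. 101 days after January 20, 2026 is May 1, 2026.

May 1, 2026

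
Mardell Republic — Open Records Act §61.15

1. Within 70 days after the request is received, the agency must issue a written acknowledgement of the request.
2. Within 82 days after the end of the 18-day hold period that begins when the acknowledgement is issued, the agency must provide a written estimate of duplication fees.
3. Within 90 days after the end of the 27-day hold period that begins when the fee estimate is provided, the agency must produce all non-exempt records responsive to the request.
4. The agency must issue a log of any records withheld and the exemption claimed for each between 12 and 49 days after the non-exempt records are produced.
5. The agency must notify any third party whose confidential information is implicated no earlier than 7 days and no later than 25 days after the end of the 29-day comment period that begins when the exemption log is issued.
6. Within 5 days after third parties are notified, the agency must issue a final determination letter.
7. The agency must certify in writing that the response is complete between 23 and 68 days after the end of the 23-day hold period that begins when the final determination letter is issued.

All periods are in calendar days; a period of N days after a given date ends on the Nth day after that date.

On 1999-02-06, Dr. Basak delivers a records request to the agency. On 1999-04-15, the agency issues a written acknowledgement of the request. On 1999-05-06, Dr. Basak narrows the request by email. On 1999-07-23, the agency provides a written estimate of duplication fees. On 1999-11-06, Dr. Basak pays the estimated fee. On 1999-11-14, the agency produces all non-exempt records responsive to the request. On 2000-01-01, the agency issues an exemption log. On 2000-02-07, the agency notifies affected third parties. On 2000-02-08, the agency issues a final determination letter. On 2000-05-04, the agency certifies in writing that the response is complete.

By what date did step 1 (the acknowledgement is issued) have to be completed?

Step 1 runs from 1999-02-06, when the request is received. 70 days after 1999-02-06 is 1999-04-17.

1999-04-17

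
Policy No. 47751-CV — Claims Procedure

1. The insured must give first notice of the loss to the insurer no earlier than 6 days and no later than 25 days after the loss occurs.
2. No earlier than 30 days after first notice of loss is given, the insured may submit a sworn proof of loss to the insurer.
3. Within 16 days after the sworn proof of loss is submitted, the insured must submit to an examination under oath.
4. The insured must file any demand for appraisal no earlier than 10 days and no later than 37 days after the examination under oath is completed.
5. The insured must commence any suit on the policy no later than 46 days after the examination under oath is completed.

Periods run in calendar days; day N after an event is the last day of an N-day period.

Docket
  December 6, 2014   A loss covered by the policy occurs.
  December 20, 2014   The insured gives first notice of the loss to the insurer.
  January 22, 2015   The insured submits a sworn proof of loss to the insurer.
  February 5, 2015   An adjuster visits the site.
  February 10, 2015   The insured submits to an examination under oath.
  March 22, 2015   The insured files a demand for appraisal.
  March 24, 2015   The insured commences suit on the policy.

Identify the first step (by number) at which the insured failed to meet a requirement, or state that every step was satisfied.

Step 3

(1) the permitted window runs from December 6, 2014 + 6 = December 12, 2014 to December 6, 2014 + 25 = December 31, 2014; done December 20, 2014 — within the window.
(2) permitted from December 20, 2014 + 30 days = January 19, 2015 onward; done January 22, 2015, after the minimum wait.
(3) due by January 22, 2015 + 16 days = February 7, 2015; not done until February 10, 2015, 3 days after the deadline.
No need to go further; step 3 was not satisfied.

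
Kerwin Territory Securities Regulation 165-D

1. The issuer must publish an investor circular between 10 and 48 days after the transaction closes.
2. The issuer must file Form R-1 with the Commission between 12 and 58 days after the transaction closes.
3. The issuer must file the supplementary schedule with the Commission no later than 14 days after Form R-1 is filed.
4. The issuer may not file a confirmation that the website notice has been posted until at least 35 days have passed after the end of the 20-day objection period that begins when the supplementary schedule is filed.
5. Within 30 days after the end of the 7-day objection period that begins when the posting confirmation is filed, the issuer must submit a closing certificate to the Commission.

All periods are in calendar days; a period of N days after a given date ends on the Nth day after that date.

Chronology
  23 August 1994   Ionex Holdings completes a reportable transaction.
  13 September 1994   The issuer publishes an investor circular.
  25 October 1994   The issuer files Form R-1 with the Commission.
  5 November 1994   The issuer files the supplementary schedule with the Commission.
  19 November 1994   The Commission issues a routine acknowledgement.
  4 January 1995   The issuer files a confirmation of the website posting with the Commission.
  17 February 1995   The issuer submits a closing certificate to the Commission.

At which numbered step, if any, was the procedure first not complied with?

Step 2

Step 1 — 10 and 48 days from 23 August 1994 (when the transaction closes) are 2 September 1994 and 10 October 1994 respectively; 13 September 1994 falls inside that range.
Step 2 — 12 and 58 days from 23 August 1994 (when the transaction closes) are 4 September 1994 and 20 October 1994 respectively; done 25 October 1994 — 5 days after the window closed.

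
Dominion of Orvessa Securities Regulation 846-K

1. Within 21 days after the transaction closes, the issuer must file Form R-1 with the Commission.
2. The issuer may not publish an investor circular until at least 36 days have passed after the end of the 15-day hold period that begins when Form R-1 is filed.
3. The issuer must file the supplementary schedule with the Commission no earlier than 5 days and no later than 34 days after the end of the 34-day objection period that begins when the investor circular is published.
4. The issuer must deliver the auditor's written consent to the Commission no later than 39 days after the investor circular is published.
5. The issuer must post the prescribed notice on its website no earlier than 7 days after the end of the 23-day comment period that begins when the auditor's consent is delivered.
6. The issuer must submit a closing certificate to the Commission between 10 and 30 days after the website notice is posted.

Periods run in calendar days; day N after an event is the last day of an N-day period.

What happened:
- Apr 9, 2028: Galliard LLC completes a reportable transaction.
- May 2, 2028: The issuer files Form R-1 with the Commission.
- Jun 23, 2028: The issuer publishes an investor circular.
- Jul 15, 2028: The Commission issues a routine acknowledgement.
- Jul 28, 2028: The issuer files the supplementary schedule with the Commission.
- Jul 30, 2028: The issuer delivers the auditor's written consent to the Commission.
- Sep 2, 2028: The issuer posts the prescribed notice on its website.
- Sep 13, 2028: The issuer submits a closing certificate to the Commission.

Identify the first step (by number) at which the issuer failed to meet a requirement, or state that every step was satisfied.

Step 1 — counting 21 days from Apr 9, 2028 (when the transaction closes) gives a deadline of Apr 30, 2028; May 2, 2028 misses that deadline by 2 days.

Step 1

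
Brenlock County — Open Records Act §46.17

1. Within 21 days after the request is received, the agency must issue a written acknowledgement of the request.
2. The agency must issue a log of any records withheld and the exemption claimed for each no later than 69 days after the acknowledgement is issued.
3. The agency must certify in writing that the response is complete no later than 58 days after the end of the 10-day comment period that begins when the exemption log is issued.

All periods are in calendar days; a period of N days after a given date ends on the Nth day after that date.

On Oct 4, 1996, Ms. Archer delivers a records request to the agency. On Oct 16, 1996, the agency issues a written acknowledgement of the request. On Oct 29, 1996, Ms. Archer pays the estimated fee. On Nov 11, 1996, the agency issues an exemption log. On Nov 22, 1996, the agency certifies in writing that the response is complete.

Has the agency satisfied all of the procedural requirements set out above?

Step 1 — counting 21 days from Oct 4, 1996 (when the request is received) gives a deadline of Oct 25, 1996; done Oct 16, 1996 — timely.
Step 2 — counting 69 days from Oct 16, 1996 (when the acknowledgement is issued) gives a deadline of Dec 24, 1996; done Nov 11, 1996 — timely.
Step 3 — counting 58 days from Nov 21, 1996 (end of the 10-day comment period, which began when the exemption log is issued on Nov 11, 1996) gives a deadline of Jan 18, 1997; done Nov 22, 1996 — timely.

Yes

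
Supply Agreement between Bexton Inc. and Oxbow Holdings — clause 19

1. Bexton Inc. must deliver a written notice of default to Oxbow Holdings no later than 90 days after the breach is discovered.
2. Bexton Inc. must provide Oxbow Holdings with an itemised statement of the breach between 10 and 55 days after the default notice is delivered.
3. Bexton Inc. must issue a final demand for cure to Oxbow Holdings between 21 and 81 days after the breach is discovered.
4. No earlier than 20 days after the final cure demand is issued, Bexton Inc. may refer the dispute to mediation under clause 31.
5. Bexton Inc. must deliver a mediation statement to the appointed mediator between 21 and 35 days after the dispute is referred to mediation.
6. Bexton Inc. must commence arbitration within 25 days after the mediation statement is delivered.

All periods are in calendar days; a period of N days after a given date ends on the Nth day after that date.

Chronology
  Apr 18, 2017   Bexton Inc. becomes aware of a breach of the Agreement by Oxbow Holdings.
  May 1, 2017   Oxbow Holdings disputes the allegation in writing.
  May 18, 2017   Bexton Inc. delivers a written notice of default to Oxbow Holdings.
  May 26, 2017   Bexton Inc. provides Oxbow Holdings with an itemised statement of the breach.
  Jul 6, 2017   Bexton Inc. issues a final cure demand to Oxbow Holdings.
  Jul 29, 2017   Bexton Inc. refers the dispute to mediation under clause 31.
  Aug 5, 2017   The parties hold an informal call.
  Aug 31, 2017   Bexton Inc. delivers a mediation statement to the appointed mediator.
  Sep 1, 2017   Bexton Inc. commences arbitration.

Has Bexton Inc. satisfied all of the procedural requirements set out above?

(1) due by Apr 18, 2017 + 90 days = Jul 17, 2017; done May 18, 2017 — timely.
(2) the permitted window runs from May 18, 2017 + 10 = May 28, 2017 to May 18, 2017 + 55 = Jul 12, 2017; May 26, 2017 is 2 days too early.
The analysis stops there.

No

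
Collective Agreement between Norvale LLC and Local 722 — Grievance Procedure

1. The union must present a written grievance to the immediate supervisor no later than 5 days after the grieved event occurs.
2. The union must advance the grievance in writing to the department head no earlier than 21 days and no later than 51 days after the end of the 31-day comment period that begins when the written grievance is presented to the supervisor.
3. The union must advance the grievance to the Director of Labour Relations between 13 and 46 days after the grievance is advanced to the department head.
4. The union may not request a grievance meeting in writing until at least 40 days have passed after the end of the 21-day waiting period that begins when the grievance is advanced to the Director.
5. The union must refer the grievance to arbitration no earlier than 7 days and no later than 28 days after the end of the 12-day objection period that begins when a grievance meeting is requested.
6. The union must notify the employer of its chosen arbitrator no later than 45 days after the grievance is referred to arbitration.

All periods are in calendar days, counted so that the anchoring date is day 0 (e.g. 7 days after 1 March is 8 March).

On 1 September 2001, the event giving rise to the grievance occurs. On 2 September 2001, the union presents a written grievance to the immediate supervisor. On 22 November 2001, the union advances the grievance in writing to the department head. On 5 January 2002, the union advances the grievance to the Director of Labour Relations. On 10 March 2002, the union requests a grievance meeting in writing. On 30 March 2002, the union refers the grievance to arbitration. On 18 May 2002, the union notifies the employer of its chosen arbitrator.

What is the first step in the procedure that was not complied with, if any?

Step 6

(1) due by 1 September 2001 + 5 days = 6 September 2001; 2 September 2001 is within that limit.
(2) the permitted window runs from 3 October 2001 + 21 = 24 October 2001 to 3 October 2001 + 51 = 23 November 2001; 22 November 2001 falls inside that range.
(3) the permitted window runs from 22 November 2001 + 13 = 5 December 2001 to 22 November 2001 + 46 = 7 January 2002; done 5 January 2002 — within the window.
(4) permitted from 26 January 2002 + 40 days = 7 March 2002 onward; done 10 March 2002, after the minimum wait.
(5) the permitted window runs from 22 March 2002 + 7 = 29 March 2002 to 22 March 2002 + 28 = 19 April 2002; 30 March 2002 falls inside that range.
(6) due by 30 March 2002 + 45 days = 14 May 2002; 18 May 2002 misses that deadline by 4 days.
No need to go further; step 6 was not satisfied.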